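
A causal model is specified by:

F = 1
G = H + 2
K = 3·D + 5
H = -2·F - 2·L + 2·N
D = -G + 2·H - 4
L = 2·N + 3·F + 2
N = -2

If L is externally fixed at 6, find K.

The intervention breaks the incoming arrows to L: L = 2·N + 3·F + 2 no longer applies, and L = 6.
H = -2·F - 2·L + 2·N  [with F=1, L=6, N=-2]  = -18
G = H + 2  [with H=-18]  = -16
D = -G + 2·H - 4  [with G=-16, H=-18]  = -24
K = 3·D + 5  [with D=-24]  = -67

-67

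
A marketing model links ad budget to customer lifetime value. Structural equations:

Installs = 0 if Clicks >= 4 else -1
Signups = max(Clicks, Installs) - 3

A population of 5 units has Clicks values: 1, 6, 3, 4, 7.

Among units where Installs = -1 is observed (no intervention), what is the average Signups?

-1

Conditioning on Installs=-1 selects the 2 unit(s) with Clicks ∈ {1, 3}. Their Signups values: -2, 0. Mean = -1.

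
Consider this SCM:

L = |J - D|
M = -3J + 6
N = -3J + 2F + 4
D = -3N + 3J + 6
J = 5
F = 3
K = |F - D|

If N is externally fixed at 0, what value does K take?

The intervention breaks the incoming arrows to N: N = -3J + 2F + 4 no longer applies, and N = 0.
D = -3N + 3J + 6  [with N=0, J=5]  = 21
K = |F - D|  [with F=3, D=21]  = 18

18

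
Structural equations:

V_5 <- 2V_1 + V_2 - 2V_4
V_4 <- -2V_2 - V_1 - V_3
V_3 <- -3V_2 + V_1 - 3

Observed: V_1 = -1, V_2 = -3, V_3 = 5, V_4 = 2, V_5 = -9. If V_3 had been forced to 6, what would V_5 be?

do(V_3=6) replaces the equation V_3 <- -3V_2 + V_1 - 3 with the constant V_3 = 6.
V_4 = -2V_2 - V_1 - V_3  [with V_2=-3, V_1=-1, V_3=6]  = 1
V_5 = 2V_1 + V_2 - 2V_4  [with V_1=-1, V_2=-3, V_4=1]  = -7

-7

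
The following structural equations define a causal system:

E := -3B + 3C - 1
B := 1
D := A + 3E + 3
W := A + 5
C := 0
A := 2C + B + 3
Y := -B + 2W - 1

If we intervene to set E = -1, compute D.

4

The intervention breaks the incoming arrows to E: E := -3B + 3C - 1 no longer applies, and E = -1.
A = 2C + B + 3  [with C=0, B=1]  = 4
D = A + 3E + 3  [with A=4, E=-1]  = 4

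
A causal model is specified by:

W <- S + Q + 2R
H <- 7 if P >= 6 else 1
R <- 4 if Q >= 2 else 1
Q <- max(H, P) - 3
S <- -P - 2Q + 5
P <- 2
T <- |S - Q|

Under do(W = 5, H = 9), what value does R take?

The joint intervention fixes W = 5, H = 9, removing each variable's own equation.
Q = max(H, P) - 3  [with H=9, P=2]  = 6
R = 4 if Q >= 2 else 1  [with Q=6]  = 4

4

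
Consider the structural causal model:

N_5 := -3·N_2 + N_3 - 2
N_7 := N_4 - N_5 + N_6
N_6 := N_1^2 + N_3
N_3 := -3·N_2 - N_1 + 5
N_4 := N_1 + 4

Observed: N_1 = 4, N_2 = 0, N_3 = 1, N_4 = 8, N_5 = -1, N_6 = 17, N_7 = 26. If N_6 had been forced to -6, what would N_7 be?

3

Intervening sets N_6 = -6 and removes its equation (N_6 := N_1^2 + N_3).
N_3 = -3·N_2 - N_1 + 5  [with N_2=0, N_1=4]  = 1
N_4 = N_1 + 4  [with N_1=4]  = 8
N_5 = -3·N_2 + N_3 - 2  [with N_2=0, N_3=1]  = -1
N_7 = N_4 - N_5 + N_6  [with N_4=8, N_5=-1, N_6=-6]  = 3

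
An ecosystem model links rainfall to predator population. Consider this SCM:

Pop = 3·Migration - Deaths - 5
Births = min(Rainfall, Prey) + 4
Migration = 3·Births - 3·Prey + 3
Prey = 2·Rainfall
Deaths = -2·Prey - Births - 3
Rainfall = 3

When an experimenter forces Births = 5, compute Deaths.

-20

The intervention breaks the incoming arrows to Births: Births = min(Rainfall, Prey) + 4 no longer applies, and Births = 5.
Prey = 2·Rainfall  [with Rainfall=3]  = 6
Deaths = -2·Prey - Births - 3  [with Prey=6, Births=5]  = -20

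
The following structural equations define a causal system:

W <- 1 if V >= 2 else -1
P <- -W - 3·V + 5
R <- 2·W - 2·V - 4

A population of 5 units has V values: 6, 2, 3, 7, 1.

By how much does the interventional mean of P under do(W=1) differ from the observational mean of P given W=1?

2.1

Under do(W=1), W's equation is replaced by W=1 for every unit. Per-unit P: -14, -2, -5, -17, 1. Mean = -7.4.
Conditioning on W=1 selects the 4 unit(s) with V ∈ {6, 2, 3, 7}. Their P values: -14, -2, -5, -17. Mean = -9.5.
Difference = -7.4 − (-9.5) = 2.1.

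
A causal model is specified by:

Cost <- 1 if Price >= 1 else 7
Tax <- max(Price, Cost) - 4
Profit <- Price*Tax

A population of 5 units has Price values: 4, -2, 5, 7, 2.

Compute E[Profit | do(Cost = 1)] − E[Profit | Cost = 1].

Every unit gets Cost=1 under the intervention. Profit values become 0, 6, 5, 21, -4; E[Profit|do(Cost=1)] = 5.6.
E[Profit|Cost=1] averages over only the 4 units with Cost=1 (Price = 4, 5, 7, 2): Profit = 0, 5, 21, -4, mean 5.5.
Difference = 5.6 − 5.5 = 0.1.

0.1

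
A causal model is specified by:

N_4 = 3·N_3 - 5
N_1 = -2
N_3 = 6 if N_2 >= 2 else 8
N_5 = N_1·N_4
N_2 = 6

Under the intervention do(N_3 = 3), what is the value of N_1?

-2

Under do(N_3=3), the mechanism N_3 = 6 if N_2 >= 2 else 8 is discarded; N_3 is fixed at 3.
N_1 is not downstream of the intervention, so its value is determined by the original equations.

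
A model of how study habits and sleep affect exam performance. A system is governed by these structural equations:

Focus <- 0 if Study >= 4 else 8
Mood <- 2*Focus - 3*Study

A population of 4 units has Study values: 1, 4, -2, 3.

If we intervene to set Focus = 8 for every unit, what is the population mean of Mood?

Every unit gets Focus=8 under the intervention. Mood values become 13, 4, 22, 7; E[Mood|do(Focus=8)] = 11.5.

11.5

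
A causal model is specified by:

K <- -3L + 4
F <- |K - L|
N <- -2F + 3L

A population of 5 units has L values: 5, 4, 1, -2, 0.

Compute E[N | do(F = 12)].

-19.2

Every unit gets F=12 under the intervention. N values become -9, -12, -21, -30, -24; E[N|do(F=12)] = -19.2.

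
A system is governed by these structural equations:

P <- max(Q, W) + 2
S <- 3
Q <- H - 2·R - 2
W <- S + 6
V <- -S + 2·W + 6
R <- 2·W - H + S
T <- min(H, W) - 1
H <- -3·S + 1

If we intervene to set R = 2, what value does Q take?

The intervention breaks the incoming arrows to R: R <- 2·W - H + S no longer applies, and R = 2.
H = -3·S + 1  [with S=3]  = -8
Q = H - 2·R - 2  [with H=-8, R=2]  = -14

-14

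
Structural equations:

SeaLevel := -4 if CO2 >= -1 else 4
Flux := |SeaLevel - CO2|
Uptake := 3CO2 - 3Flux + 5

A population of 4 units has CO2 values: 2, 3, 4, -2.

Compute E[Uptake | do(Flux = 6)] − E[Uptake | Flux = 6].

5.25

Under do(Flux=6), Flux's equation is replaced by Flux=6 for every unit. Per-unit Uptake: -7, -4, -1, -19. Mean = -7.75.
E[Uptake|Flux=6] averages over only the 2 units with Flux=6 (CO2 = 2, -2): Uptake = -7, -19, mean -13.
Difference = -7.75 − (-13) = 5.25.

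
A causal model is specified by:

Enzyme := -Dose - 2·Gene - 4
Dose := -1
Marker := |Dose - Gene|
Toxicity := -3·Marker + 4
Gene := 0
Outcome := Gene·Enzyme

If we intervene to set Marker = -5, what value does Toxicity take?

19

Intervening sets Marker = -5 and removes its equation (Marker := |Dose - Gene|).
Toxicity = -3·Marker + 4  [with Marker=-5]  = 19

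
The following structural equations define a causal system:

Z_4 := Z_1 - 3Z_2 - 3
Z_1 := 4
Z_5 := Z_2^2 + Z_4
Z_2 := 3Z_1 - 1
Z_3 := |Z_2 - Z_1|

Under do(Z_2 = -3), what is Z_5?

19

do(Z_2=-3) replaces the equation Z_2 := 3Z_1 - 1 with the constant Z_2 = -3.
Z_4 = Z_1 - 3Z_2 - 3  [with Z_1=4, Z_2=-3]  = 10
Z_5 = Z_2^2 + Z_4  [with Z_2=-3, Z_4=10]  = 19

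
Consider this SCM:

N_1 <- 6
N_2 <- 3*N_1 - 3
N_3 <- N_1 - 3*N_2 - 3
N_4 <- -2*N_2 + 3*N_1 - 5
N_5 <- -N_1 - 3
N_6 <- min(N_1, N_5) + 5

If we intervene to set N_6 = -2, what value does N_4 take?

-17

do(N_6=-2) replaces the equation N_6 <- min(N_1, N_5) + 5 with the constant N_6 = -2.
No directed path runs from N_6 to N_4, so N_4 keeps its natural value.
N_2 = 3*N_1 - 3  [with N_1=6]  = 15
N_4 = -2*N_2 + 3*N_1 - 5  [with N_2=15, N_1=6]  = -17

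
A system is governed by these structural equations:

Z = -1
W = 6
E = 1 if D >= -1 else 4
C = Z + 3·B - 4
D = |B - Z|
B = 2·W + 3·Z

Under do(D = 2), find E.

1

Under do(D=2), the mechanism D = |B - Z| is discarded; D is fixed at 2.
E = 1 if D >= -1 else 4  [with D=2]  = 1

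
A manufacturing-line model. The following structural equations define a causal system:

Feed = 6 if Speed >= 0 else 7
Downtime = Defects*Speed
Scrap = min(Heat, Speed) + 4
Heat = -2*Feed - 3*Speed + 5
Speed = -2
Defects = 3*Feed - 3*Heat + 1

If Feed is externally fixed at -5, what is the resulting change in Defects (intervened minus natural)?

-108

Under do(Feed=-5), the mechanism Feed = 6 if Speed >= 0 else 7 is discarded; Feed is fixed at -5.
Heat = -2*Feed - 3*Speed + 5  [with Feed=-5, Speed=-2]  = 21
Defects = 3*Feed - 3*Heat + 1  [with Feed=-5, Heat=21]  = -77
Without intervention: Feed = 6 if Speed >= 0 else 7  [with Speed=-2]  = 7; Heat = -2*Feed - 3*Speed + 5  [with Feed=7, Speed=-2]  = -3; Defects = 3*Feed - 3*Heat + 1  [with Feed=7, Heat=-3]  = 31.
Change = -77 − 31 = -108.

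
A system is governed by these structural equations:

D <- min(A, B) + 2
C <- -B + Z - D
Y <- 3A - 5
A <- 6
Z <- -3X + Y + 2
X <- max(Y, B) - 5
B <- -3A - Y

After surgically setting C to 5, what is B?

-31

Intervening sets C = 5 and removes its equation (C <- -B + Z - D).
B is not downstream of the intervention, so its value is determined by the original equations.
Y = 3A - 5  [with A=6]  = 13
B = -3A - Y  [with A=6, Y=13]  = -31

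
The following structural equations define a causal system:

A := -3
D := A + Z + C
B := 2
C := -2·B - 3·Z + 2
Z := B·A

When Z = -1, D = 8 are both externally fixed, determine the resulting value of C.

1

The joint intervention fixes Z = -1, D = 8, removing each variable's own equation.
C = -2·B - 3·Z + 2  [with B=2, Z=-1]  = 1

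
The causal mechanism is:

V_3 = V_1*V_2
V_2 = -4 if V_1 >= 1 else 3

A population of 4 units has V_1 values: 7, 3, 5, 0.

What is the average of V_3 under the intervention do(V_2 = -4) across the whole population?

Every unit gets V_2=-4 under the intervention. V_3 values become -28, -12, -20, 0; E[V_3|do(V_2=-4)] = -15.

-15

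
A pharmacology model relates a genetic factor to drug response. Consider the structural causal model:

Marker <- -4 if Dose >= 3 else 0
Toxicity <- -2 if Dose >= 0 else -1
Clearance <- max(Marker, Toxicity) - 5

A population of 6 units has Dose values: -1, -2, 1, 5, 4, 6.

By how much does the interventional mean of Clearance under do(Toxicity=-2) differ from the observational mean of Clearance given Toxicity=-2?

0.5

do(Toxicity=-2) breaks Toxicity's dependence on Dose. With Toxicity=-2 fixed, Clearance across the units is -5, -5, -5, -7, -7, -7, mean -6.
Observing Toxicity=-2 restricts to units where Toxicity's equation naturally yields -2: Dose ∈ {1, 5, 4, 6}. In that subpopulation Clearance = -5, -7, -7, -7, mean -6.5.
Difference = -6 − (-6.5) = 0.5.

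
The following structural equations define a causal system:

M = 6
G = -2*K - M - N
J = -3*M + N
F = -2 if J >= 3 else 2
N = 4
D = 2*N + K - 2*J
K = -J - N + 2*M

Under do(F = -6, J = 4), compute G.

Under do(F = -6, J = 4), each intervened variable's structural equation is replaced by its fixed value.
K = -J - N + 2*M  [with J=4, N=4, M=6]  = 4
G = -2*K - M - N  [with K=4, M=6, N=4]  = -18

-18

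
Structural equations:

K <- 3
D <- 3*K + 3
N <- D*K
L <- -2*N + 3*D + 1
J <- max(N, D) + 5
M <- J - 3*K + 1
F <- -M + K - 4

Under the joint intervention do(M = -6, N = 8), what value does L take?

Under do(M = -6, N = 8), each intervened variable's structural equation is replaced by its fixed value.
D = 3*K + 3  [with K=3]  = 12
L = -2*N + 3*D + 1  [with N=8, D=12]  = 21

21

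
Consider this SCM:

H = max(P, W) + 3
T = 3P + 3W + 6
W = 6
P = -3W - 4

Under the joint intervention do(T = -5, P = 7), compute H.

Setting T = -5, P = 7 by intervention discards those variables' equations.
H = max(P, W) + 3  [with P=7, W=6]  = 10

10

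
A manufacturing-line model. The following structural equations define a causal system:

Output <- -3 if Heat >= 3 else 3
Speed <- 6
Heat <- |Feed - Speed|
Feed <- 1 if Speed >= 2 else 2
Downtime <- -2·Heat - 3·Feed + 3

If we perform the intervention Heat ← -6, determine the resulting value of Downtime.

do(Heat=-6) replaces the equation Heat <- |Feed - Speed| with the constant Heat = -6.
Feed = 1 if Speed >= 2 else 2  [with Speed=6]  = 1
Downtime = -2·Heat - 3·Feed + 3  [with Heat=-6, Feed=1]  = 12

12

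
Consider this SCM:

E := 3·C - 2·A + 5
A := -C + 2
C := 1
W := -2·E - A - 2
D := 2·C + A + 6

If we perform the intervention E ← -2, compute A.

1

Under do(E=-2), the mechanism E := 3·C - 2·A + 5 is discarded; E is fixed at -2.
Since A is not a descendant of the intervened variable, it is unaffected.
A = -C + 2  [with C=1]  = 1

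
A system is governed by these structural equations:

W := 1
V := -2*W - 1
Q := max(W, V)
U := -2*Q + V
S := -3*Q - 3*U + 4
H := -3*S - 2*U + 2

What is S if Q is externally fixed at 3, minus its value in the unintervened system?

6

do(Q=3) replaces the equation Q := max(W, V) with the constant Q = 3.
V = -2*W - 1  [with W=1]  = -3
U = -2*Q + V  [with Q=3, V=-3]  = -9
S = -3*Q - 3*U + 4  [with Q=3, U=-9]  = 22
Without intervention: V = -2*W - 1  [with W=1]  = -3; Q = max(W, V)  [with W=1, V=-3]  = 1; U = -2*Q + V  [with Q=1, V=-3]  = -5; S = -3*Q - 3*U + 4  [with Q=1, U=-5]  = 16.
Change = 22 − 16 = 6.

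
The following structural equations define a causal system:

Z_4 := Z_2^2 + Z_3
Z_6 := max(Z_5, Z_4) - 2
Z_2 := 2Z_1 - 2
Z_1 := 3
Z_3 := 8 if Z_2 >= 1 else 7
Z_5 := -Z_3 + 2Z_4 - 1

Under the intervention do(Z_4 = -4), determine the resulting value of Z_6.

Under do(Z_4=-4), the mechanism Z_4 := Z_2^2 + Z_3 is discarded; Z_4 is fixed at -4.
Z_2 = 2Z_1 - 2  [with Z_1=3]  = 4
Z_3 = 8 if Z_2 >= 1 else 7  [with Z_2=4]  = 8
Z_5 = -Z_3 + 2Z_4 - 1  [with Z_3=8, Z_4=-4]  = -17
Z_6 = max(Z_5, Z_4) - 2  [with Z_5=-17, Z_4=-4]  = -6

-6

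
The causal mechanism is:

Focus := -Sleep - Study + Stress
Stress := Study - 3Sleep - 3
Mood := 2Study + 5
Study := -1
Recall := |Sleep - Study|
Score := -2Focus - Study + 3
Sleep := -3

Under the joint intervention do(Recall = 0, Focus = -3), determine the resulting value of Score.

Under do(Recall = 0, Focus = -3), each intervened variable's structural equation is replaced by its fixed value.
Score = -2Focus - Study + 3  [with Focus=-3, Study=-1]  = 10

10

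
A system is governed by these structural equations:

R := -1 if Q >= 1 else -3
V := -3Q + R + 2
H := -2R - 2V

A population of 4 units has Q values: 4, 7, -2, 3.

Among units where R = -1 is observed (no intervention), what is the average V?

Conditioning on R=-1 selects the 3 unit(s) with Q ∈ {4, 7, 3}. Their V values: -11, -20, -8. Mean = -13.

-13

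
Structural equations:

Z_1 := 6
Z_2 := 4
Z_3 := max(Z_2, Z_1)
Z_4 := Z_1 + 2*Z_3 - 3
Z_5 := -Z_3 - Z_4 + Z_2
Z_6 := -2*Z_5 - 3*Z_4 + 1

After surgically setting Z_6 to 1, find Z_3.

do(Z_6=1) replaces the equation Z_6 := -2*Z_5 - 3*Z_4 + 1 with the constant Z_6 = 1.
Z_3 is not downstream of the intervention, so its value is determined by the original equations.
Z_3 = max(Z_2, Z_1)  [with Z_2=4, Z_1=6]  = 6

6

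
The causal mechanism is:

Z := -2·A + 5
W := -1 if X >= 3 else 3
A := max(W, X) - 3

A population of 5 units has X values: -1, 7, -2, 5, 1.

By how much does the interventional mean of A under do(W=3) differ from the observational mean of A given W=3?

1.2

do(W=3) breaks W's dependence on X. With W=3 fixed, A across the units is 0, 4, 0, 2, 0, mean 1.2.
Conditioning on W=3 selects the 3 unit(s) with X ∈ {-1, -2, 1}. Their A values: 0, 0, 0. Mean = 0.
Difference = 1.2 − 0 = 1.2.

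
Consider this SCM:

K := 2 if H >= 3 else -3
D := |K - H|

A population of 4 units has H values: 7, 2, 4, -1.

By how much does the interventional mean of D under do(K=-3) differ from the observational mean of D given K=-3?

2.5

The intervention sets K=-3 in all 4 units regardless of H. Recomputing D per unit gives 10, 5, 7, 2; average 6.
Conditioning on K=-3 selects the 2 unit(s) with H ∈ {2, -1}. Their D values: 5, 2. Mean = 3.5.
Difference = 6 − 3.5 = 2.5.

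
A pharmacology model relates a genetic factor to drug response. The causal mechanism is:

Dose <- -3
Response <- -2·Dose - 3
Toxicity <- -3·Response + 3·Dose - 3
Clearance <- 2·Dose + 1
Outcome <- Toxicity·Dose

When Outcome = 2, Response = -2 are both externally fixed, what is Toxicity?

-6

Setting Outcome = 2, Response = -2 by intervention discards those variables' equations.
Toxicity = -3·Response + 3·Dose - 3  [with Response=-2, Dose=-3]  = -6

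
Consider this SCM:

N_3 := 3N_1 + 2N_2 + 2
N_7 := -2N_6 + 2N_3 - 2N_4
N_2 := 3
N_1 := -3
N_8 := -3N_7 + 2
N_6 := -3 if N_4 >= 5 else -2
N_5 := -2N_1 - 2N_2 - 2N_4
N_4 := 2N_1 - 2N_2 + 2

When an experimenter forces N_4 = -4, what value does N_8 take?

-28

do(N_4=-4) replaces the equation N_4 := 2N_1 - 2N_2 + 2 with the constant N_4 = -4.
N_3 = 3N_1 + 2N_2 + 2  [with N_1=-3, N_2=3]  = -1
N_6 = -3 if N_4 >= 5 else -2  [with N_4=-4]  = -2
N_7 = -2N_6 + 2N_3 - 2N_4  [with N_6=-2, N_3=-1, N_4=-4]  = 10
N_8 = -3N_7 + 2  [with N_7=10]  = -28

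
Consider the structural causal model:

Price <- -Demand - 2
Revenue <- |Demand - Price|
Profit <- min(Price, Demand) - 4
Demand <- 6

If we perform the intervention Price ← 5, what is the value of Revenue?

1

The intervention breaks the incoming arrows to Price: Price <- -Demand - 2 no longer applies, and Price = 5.
Revenue = |Demand - Price|  [with Demand=6, Price=5]  = 1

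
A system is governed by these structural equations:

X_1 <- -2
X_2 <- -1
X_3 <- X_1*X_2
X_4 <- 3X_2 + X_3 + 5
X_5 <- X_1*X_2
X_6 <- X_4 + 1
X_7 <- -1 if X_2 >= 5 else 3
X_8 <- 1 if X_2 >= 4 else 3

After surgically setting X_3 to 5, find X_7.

The intervention breaks the incoming arrows to X_3: X_3 <- X_1*X_2 no longer applies, and X_3 = 5.
X_7 is not downstream of the intervention, so its value is determined by the original equations.
X_7 = -1 if X_2 >= 5 else 3  [with X_2=-1]  = 3

3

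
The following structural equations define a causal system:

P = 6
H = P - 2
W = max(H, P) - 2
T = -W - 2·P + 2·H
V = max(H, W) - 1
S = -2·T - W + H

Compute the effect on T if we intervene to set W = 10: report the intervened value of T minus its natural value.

The intervention breaks the incoming arrows to W: W = max(H, P) - 2 no longer applies, and W = 10.
H = P - 2  [with P=6]  = 4
T = -W - 2·P + 2·H  [with W=10, P=6, H=4]  = -14
Without intervention: H = P - 2  [with P=6]  = 4; W = max(H, P) - 2  [with H=4, P=6]  = 4; T = -W - 2·P + 2·H  [with W=4, P=6, H=4]  = -8.
Change = -14 − (-8) = -6.

-6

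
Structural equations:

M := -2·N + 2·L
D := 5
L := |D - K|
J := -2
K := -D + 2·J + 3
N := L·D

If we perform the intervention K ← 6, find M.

-8

The intervention breaks the incoming arrows to K: K := -D + 2·J + 3 no longer applies, and K = 6.
L = |D - K|  [with D=5, K=6]  = 1
N = L·D  [with L=1, D=5]  = 5
M = -2·N + 2·L  [with N=5, L=1]  = -8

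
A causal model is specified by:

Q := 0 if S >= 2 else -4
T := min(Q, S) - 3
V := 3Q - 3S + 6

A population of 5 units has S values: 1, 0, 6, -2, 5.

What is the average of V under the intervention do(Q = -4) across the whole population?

-12

do(Q=-4) breaks Q's dependence on S. With Q=-4 fixed, V across the units is -9, -6, -24, 0, -21, mean -12.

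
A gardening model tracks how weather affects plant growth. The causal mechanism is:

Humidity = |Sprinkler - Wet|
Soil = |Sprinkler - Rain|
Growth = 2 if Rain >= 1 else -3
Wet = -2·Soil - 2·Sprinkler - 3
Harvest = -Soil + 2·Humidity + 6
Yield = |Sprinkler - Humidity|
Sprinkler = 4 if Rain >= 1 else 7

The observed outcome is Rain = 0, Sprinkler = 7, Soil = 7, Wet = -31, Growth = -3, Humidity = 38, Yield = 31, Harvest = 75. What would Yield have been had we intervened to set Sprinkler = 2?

Under do(Sprinkler=2), the mechanism Sprinkler = 4 if Rain >= 1 else 7 is discarded; Sprinkler is fixed at 2.
Soil = |Sprinkler - Rain|  [with Sprinkler=2, Rain=0]  = 2
Wet = -2·Soil - 2·Sprinkler - 3  [with Soil=2, Sprinkler=2]  = -11
Humidity = |Sprinkler - Wet|  [with Sprinkler=2, Wet=-11]  = 13
Yield = |Sprinkler - Humidity|  [with Sprinkler=2, Humidity=13]  = 11

11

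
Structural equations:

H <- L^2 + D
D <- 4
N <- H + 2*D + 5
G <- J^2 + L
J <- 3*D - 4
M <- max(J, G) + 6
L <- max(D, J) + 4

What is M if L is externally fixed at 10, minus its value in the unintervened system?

The intervention breaks the incoming arrows to L: L <- max(D, J) + 4 no longer applies, and L = 10.
J = 3*D - 4  [with D=4]  = 8
G = J^2 + L  [with J=8, L=10]  = 74
M = max(J, G) + 6  [with J=8, G=74]  = 80
Without intervention: J = 3*D - 4  [with D=4]  = 8; L = max(D, J) + 4  [with D=4, J=8]  = 12; G = J^2 + L  [with J=8, L=12]  = 76; M = max(J, G) + 6  [with J=8, G=76]  = 82.
Change = 80 − 82 = -2.

-2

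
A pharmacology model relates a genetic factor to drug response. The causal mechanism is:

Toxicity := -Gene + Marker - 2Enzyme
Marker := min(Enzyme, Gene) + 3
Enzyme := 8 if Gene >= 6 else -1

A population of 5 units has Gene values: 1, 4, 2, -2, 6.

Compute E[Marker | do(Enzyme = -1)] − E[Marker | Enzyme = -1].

0.05

The intervention sets Enzyme=-1 in all 5 units regardless of Gene. Recomputing Marker per unit gives 2, 2, 2, 1, 2; average 1.8.
E[Marker|Enzyme=-1] averages over only the 4 units with Enzyme=-1 (Gene = 1, 4, 2, -2): Marker = 2, 2, 2, 1, mean 1.75.
Difference = 1.8 − 1.75 = 0.05.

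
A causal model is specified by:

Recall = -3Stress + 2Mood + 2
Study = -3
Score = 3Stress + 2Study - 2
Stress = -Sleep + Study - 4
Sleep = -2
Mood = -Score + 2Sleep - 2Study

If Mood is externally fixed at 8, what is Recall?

The intervention breaks the incoming arrows to Mood: Mood = -Score + 2Sleep - 2Study no longer applies, and Mood = 8.
Stress = -Sleep + Study - 4  [with Sleep=-2, Study=-3]  = -5
Recall = -3Stress + 2Mood + 2  [with Stress=-5, Mood=8]  = 33

33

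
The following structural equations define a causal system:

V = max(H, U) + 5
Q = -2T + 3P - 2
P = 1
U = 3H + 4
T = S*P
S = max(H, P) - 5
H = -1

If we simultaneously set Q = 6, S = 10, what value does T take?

10

Under do(Q = 6, S = 10), each intervened variable's structural equation is replaced by its fixed value.
T = S*P  [with S=10, P=1]  = 10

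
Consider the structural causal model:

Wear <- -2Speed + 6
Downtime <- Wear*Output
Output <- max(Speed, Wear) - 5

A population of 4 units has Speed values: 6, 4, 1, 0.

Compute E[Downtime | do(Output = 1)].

0.5

Every unit gets Output=1 under the intervention. Downtime values become -6, -2, 4, 6; E[Downtime|do(Output=1)] = 0.5.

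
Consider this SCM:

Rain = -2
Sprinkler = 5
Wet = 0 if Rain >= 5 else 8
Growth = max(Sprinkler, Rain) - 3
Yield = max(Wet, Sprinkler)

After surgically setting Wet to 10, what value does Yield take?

10

do(Wet=10) replaces the equation Wet = 0 if Rain >= 5 else 8 with the constant Wet = 10.
Yield = max(Wet, Sprinkler)  [with Wet=10, Sprinkler=5]  = 10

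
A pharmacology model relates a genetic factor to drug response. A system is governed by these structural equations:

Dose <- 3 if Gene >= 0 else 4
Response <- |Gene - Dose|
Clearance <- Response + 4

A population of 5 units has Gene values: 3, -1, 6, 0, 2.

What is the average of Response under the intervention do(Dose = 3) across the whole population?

2.2

do(Dose=3) breaks Dose's dependence on Gene. With Dose=3 fixed, Response across the units is 0, 4, 3, 3, 1, mean 2.2.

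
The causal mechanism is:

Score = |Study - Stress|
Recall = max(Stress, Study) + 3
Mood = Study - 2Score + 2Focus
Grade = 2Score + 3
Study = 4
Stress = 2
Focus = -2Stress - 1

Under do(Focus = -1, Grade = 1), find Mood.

Setting Focus = -1, Grade = 1 by intervention discards those variables' equations.
Score = |Study - Stress|  [with Study=4, Stress=2]  = 2
Mood = Study - 2Score + 2Focus  [with Study=4, Score=2, Focus=-1]  = -2

-2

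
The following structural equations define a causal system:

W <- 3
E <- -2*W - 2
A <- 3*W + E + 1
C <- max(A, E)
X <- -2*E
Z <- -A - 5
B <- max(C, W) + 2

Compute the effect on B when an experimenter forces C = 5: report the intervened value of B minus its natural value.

2

The intervention breaks the incoming arrows to C: C <- max(A, E) no longer applies, and C = 5.
B = max(C, W) + 2  [with C=5, W=3]  = 7
Without intervention: E = -2*W - 2  [with W=3]  = -8; A = 3*W + E + 1  [with W=3, E=-8]  = 2; C = max(A, E)  [with A=2, E=-8]  = 2; B = max(C, W) + 2  [with C=2, W=3]  = 5.
Change = 7 − 5 = 2.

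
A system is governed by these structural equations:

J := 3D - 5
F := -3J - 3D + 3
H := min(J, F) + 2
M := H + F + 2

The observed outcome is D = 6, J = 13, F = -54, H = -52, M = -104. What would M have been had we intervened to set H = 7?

-45

Intervening sets H = 7 and removes its equation (H := min(J, F) + 2).
J = 3D - 5  [with D=6]  = 13
F = -3J - 3D + 3  [with J=13, D=6]  = -54
M = H + F + 2  [with H=7, F=-54]  = -45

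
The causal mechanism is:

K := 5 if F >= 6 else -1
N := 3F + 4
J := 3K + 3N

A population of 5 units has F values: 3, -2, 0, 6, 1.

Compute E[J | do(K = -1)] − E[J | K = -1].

The intervention sets K=-1 in all 5 units regardless of F. Recomputing J per unit gives 36, -9, 9, 63, 18; average 23.4.
E[J|K=-1] averages over only the 4 units with K=-1 (F = 3, -2, 0, 1): J = 36, -9, 9, 18, mean 13.5.
Difference = 23.4 − 13.5 = 9.9.

9.9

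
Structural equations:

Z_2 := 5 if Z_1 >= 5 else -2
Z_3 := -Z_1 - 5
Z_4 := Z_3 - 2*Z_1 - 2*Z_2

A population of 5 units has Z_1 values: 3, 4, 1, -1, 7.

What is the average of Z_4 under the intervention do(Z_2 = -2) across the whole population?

Every unit gets Z_2=-2 under the intervention. Z_4 values become -10, -13, -4, 2, -22; E[Z_4|do(Z_2=-2)] = -9.4.

-9.4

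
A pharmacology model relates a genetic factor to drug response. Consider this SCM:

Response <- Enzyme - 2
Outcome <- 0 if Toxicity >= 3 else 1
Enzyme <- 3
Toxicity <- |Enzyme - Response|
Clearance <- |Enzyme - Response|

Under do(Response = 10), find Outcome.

do(Response=10) replaces the equation Response <- Enzyme - 2 with the constant Response = 10.
Toxicity = |Enzyme - Response|  [with Enzyme=3, Response=10]  = 7
Outcome = 0 if Toxicity >= 3 else 1  [with Toxicity=7]  = 0

0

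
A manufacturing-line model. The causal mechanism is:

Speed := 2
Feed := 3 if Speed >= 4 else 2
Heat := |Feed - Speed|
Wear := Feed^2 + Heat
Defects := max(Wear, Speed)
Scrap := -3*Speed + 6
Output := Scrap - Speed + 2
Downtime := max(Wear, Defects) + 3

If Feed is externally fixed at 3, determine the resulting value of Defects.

do(Feed=3) replaces the equation Feed := 3 if Speed >= 4 else 2 with the constant Feed = 3.
Heat = |Feed - Speed|  [with Feed=3, Speed=2]  = 1
Wear = Feed^2 + Heat  [with Feed=3, Heat=1]  = 10
Defects = max(Wear, Speed)  [with Wear=10, Speed=2]  = 10

10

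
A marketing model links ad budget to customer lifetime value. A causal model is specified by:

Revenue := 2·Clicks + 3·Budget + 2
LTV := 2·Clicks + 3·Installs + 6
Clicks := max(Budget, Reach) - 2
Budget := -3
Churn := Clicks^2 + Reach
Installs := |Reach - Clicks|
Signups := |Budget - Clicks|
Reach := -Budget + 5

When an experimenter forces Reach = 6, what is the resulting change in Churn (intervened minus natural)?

-22

Under do(Reach=6), the mechanism Reach := -Budget + 5 is discarded; Reach is fixed at 6.
Clicks = max(Budget, Reach) - 2  [with Budget=-3, Reach=6]  = 4
Churn = Clicks^2 + Reach  [with Clicks=4, Reach=6]  = 22
Without intervention: Reach = -Budget + 5  [with Budget=-3]  = 8; Clicks = max(Budget, Reach) - 2  [with Budget=-3, Reach=8]  = 6; Churn = Clicks^2 + Reach  [with Clicks=6, Reach=8]  = 44.
Change = 22 − 44 = -22.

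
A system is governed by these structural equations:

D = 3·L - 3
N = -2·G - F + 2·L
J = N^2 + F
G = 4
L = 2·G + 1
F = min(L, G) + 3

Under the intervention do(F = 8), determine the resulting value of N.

2

The intervention breaks the incoming arrows to F: F = min(L, G) + 3 no longer applies, and F = 8.
L = 2·G + 1  [with G=4]  = 9
N = -2·G - F + 2·L  [with G=4, F=8, L=9]  = 2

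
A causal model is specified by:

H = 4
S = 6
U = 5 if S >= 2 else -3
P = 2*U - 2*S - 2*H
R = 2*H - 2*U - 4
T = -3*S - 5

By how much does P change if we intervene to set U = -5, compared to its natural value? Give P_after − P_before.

-20

The intervention breaks the incoming arrows to U: U = 5 if S >= 2 else -3 no longer applies, and U = -5.
P = 2*U - 2*S - 2*H  [with U=-5, S=6, H=4]  = -30
Without intervention: U = 5 if S >= 2 else -3  [with S=6]  = 5; P = 2*U - 2*S - 2*H  [with U=5, S=6, H=4]  = -10.
Change = -30 − (-10) = -20.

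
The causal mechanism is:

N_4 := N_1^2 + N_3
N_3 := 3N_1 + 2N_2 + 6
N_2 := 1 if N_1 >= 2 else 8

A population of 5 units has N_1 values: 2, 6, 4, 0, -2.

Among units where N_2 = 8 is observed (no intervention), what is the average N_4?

21

E[N_4|N_2=8] averages over only the 2 units with N_2=8 (N_1 = 0, -2): N_4 = 22, 20, mean 21.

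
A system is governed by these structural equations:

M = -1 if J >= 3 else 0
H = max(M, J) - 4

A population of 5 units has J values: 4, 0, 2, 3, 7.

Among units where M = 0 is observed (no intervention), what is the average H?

-3

Conditioning on M=0 selects the 2 unit(s) with J ∈ {0, 2}. Their H values: -4, -2. Mean = -3.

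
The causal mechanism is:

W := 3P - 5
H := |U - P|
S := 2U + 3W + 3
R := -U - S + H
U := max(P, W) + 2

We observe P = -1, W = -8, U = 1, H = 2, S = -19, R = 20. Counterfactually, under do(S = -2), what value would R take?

3

The intervention breaks the incoming arrows to S: S := 2U + 3W + 3 no longer applies, and S = -2.
W = 3P - 5  [with P=-1]  = -8
U = max(P, W) + 2  [with P=-1, W=-8]  = 1
H = |U - P|  [with U=1, P=-1]  = 2
R = -U - S + H  [with U=1, S=-2, H=2]  = 3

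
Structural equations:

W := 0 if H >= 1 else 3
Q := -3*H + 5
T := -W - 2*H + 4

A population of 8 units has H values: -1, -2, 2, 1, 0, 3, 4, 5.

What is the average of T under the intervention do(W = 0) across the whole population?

The intervention sets W=0 in all 8 units regardless of H. Recomputing T per unit gives 6, 8, 0, 2, 4, -2, -4, -6; average 1.

1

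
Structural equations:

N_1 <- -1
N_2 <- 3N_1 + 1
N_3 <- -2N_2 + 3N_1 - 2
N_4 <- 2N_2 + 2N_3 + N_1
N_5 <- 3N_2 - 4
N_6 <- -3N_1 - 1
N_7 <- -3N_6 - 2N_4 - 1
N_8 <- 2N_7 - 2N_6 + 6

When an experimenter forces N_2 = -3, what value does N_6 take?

2

Under do(N_2=-3), the mechanism N_2 <- 3N_1 + 1 is discarded; N_2 is fixed at -3.
No directed path runs from N_2 to N_6, so N_6 keeps its natural value.
N_6 = -3N_1 - 1  [with N_1=-1]  = 2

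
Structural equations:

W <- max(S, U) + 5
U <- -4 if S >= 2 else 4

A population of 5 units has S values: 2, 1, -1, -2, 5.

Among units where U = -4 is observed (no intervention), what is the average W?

Observing U=-4 restricts to units where U's equation naturally yields -4: S ∈ {2, 5}. In that subpopulation W = 7, 10, mean 8.5.

8.5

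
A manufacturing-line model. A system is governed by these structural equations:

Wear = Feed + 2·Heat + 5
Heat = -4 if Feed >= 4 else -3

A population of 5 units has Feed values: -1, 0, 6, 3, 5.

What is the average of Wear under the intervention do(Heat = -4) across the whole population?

-0.4

Under do(Heat=-4), Heat's equation is replaced by Heat=-4 for every unit. Per-unit Wear: -4, -3, 3, 0, 2. Mean = -0.4.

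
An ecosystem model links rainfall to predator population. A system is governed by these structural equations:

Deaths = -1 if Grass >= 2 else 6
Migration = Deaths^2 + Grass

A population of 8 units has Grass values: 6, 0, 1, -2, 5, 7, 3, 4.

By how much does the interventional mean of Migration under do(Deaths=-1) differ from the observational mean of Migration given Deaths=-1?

-2

do(Deaths=-1) breaks Deaths's dependence on Grass. With Deaths=-1 fixed, Migration across the units is 7, 1, 2, -1, 6, 8, 4, 5, mean 4.
Conditioning on Deaths=-1 selects the 5 unit(s) with Grass ∈ {6, 5, 7, 3, 4}. Their Migration values: 7, 6, 8, 4, 5. Mean = 6.
Difference = 4 − 6 = -2.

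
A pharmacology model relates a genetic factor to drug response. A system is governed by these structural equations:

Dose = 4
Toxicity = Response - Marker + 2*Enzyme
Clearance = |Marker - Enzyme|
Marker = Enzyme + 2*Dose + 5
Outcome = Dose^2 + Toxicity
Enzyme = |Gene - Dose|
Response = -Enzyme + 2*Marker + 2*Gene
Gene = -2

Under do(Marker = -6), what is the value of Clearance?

12

The intervention breaks the incoming arrows to Marker: Marker = Enzyme + 2*Dose + 5 no longer applies, and Marker = -6.
Enzyme = |Gene - Dose|  [with Gene=-2, Dose=4]  = 6
Clearance = |Marker - Enzyme|  [with Marker=-6, Enzyme=6]  = 12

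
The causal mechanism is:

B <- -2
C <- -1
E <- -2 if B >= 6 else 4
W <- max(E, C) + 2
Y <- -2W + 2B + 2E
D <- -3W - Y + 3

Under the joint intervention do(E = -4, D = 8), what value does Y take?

The joint intervention fixes E = -4, D = 8, removing each variable's own equation.
W = max(E, C) + 2  [with E=-4, C=-1]  = 1
Y = -2W + 2B + 2E  [with W=1, B=-2, E=-4]  = -14

-14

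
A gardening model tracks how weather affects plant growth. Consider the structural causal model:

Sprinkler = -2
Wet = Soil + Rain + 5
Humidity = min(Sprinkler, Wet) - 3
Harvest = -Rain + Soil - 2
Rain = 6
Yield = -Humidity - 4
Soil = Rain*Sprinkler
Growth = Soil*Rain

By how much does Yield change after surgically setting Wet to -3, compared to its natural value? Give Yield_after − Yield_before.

The intervention breaks the incoming arrows to Wet: Wet = Soil + Rain + 5 no longer applies, and Wet = -3.
Humidity = min(Sprinkler, Wet) - 3  [with Sprinkler=-2, Wet=-3]  = -6
Yield = -Humidity - 4  [with Humidity=-6]  = 2
Without intervention: Soil = Rain*Sprinkler  [with Rain=6, Sprinkler=-2]  = -12; Wet = Soil + Rain + 5  [with Soil=-12, Rain=6]  = -1; Humidity = min(Sprinkler, Wet) - 3  [with Sprinkler=-2, Wet=-1]  = -5; Yield = -Humidity - 4  [with Humidity=-5]  = 1.
Change = 2 − 1 = 1.

1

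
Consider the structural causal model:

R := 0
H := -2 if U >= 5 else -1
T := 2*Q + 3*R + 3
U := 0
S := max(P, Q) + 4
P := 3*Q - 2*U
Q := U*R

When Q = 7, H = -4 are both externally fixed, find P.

21

Setting Q = 7, H = -4 by intervention discards those variables' equations.
P = 3*Q - 2*U  [with Q=7, U=0]  = 21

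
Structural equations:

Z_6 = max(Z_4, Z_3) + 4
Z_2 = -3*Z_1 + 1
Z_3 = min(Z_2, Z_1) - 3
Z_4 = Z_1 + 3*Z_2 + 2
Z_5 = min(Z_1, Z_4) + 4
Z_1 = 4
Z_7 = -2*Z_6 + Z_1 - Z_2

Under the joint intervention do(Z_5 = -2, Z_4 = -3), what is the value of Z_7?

13

Setting Z_5 = -2, Z_4 = -3 by intervention discards those variables' equations.
Z_2 = -3*Z_1 + 1  [with Z_1=4]  = -11
Z_3 = min(Z_2, Z_1) - 3  [with Z_2=-11, Z_1=4]  = -14
Z_6 = max(Z_4, Z_3) + 4  [with Z_4=-3, Z_3=-14]  = 1
Z_7 = -2*Z_6 + Z_1 - Z_2  [with Z_6=1, Z_1=4, Z_2=-11]  = 13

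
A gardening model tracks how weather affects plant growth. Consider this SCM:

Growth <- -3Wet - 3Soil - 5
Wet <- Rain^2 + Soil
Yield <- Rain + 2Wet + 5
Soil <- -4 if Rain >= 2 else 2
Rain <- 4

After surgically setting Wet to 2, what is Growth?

1

The intervention breaks the incoming arrows to Wet: Wet <- Rain^2 + Soil no longer applies, and Wet = 2.
Soil = -4 if Rain >= 2 else 2  [with Rain=4]  = -4
Growth = -3Wet - 3Soil - 5  [with Wet=2, Soil=-4]  = 1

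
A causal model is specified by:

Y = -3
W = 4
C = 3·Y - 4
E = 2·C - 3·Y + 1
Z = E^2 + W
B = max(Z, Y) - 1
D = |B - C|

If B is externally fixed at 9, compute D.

22

Intervening sets B = 9 and removes its equation (B = max(Z, Y) - 1).
C = 3·Y - 4  [with Y=-3]  = -13
D = |B - C|  [with B=9, C=-13]  = 22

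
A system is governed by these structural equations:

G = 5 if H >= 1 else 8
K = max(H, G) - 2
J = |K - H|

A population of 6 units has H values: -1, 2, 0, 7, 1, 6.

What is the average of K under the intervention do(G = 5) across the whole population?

The intervention sets G=5 in all 6 units regardless of H. Recomputing K per unit gives 3, 3, 3, 5, 3, 4; average 3.5.

3.5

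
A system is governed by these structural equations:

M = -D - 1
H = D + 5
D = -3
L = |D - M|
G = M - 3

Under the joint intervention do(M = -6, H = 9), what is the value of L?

The joint intervention fixes M = -6, H = 9, removing each variable's own equation.
L = |D - M|  [with D=-3, M=-6]  = 3

3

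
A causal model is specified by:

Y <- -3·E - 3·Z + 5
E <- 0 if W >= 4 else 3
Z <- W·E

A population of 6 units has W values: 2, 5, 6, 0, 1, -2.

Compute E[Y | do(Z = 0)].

do(Z=0) breaks Z's dependence on W. With Z=0 fixed, Y across the units is -4, 5, 5, -4, -4, -4, mean -1.

-1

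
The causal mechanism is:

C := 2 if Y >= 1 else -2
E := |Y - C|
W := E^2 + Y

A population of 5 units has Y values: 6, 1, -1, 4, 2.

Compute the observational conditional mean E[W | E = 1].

Observing E=1 restricts to units where E's equation naturally yields 1: Y ∈ {1, -1}. In that subpopulation W = 2, 0, mean 1.

1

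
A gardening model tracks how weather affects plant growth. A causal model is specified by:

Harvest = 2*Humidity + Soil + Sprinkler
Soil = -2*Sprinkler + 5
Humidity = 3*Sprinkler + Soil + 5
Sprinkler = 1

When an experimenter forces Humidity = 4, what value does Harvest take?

The intervention breaks the incoming arrows to Humidity: Humidity = 3*Sprinkler + Soil + 5 no longer applies, and Humidity = 4.
Soil = -2*Sprinkler + 5  [with Sprinkler=1]  = 3
Harvest = 2*Humidity + Soil + Sprinkler  [with Humidity=4, Soil=3, Sprinkler=1]  = 12

12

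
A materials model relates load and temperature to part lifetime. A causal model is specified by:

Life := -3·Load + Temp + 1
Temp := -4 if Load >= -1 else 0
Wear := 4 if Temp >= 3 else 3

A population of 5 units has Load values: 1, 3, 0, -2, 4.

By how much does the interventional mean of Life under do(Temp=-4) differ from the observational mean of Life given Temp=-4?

Every unit gets Temp=-4 under the intervention. Life values become -6, -12, -3, 3, -15; E[Life|do(Temp=-4)] = -6.6.
Observing Temp=-4 restricts to units where Temp's equation naturally yields -4: Load ∈ {1, 3, 0, 4}. In that subpopulation Life = -6, -12, -3, -15, mean -9.
Difference = -6.6 − (-9) = 2.4.

2.4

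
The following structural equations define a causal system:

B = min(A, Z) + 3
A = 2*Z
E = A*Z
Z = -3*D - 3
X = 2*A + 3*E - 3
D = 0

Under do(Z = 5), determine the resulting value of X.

Under do(Z=5), the mechanism Z = -3*D - 3 is discarded; Z is fixed at 5.
A = 2*Z  [with Z=5]  = 10
E = A*Z  [with A=10, Z=5]  = 50
X = 2*A + 3*E - 3  [with A=10, E=50]  = 167

167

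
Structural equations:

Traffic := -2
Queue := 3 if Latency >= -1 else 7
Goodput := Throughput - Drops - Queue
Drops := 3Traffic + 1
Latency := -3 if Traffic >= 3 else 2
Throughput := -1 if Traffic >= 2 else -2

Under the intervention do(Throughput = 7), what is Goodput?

9

The intervention breaks the incoming arrows to Throughput: Throughput := -1 if Traffic >= 2 else -2 no longer applies, and Throughput = 7.
Latency = -3 if Traffic >= 3 else 2  [with Traffic=-2]  = 2
Queue = 3 if Latency >= -1 else 7  [with Latency=2]  = 3
Drops = 3Traffic + 1  [with Traffic=-2]  = -5
Goodput = Throughput - Drops - Queue  [with Throughput=7, Drops=-5, Queue=3]  = 9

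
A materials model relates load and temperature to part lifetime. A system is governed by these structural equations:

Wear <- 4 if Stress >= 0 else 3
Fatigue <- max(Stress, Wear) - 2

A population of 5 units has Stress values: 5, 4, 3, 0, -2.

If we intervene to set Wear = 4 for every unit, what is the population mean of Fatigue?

2.2

Every unit gets Wear=4 under the intervention. Fatigue values become 3, 2, 2, 2, 2; E[Fatigue|do(Wear=4)] = 2.2.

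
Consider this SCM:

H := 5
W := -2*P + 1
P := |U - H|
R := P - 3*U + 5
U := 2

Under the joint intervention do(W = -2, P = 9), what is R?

8

Under do(W = -2, P = 9), each intervened variable's structural equation is replaced by its fixed value.
R = P - 3*U + 5  [with P=9, U=2]  = 8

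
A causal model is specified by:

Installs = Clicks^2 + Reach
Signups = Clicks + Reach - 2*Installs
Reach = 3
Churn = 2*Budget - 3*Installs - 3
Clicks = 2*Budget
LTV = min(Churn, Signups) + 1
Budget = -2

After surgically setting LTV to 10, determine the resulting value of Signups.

-39

The intervention breaks the incoming arrows to LTV: LTV = min(Churn, Signups) + 1 no longer applies, and LTV = 10.
Signups is not downstream of the intervention, so its value is determined by the original equations.
Clicks = 2*Budget  [with Budget=-2]  = -4
Installs = Clicks^2 + Reach  [with Clicks=-4, Reach=3]  = 19
Signups = Clicks + Reach - 2*Installs  [with Clicks=-4, Reach=3, Installs=19]  = -39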